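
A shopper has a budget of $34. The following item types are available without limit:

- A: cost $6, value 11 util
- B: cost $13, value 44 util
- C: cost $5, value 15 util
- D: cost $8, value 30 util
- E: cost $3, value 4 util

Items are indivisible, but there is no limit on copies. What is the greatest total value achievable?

120 util

Best value-per-unit is D at 30/8; filling with it alone gives 4×30 = 120.
Optimal mix: 2×C + 3×D → cost 34, value 120.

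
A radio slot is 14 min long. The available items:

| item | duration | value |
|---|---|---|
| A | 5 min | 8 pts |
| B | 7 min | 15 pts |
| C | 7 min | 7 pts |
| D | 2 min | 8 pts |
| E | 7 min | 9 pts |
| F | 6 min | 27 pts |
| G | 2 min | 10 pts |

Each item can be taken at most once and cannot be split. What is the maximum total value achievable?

45 pts

This is a 0/1 knapsack; check combinations near the capacity.
- D+F+G: duration 2+6+2=10, value 8+27+10=45
- A+F+G: duration 5+6+2=13, value 8+27+10=45
- A+D+F: duration 5+2+6=13, value 8+8+27=43
- B+F: duration 7+6=13, value 15+27=42
- F+G: duration 6+2=8, value 27+10=37
Best: 45 pts.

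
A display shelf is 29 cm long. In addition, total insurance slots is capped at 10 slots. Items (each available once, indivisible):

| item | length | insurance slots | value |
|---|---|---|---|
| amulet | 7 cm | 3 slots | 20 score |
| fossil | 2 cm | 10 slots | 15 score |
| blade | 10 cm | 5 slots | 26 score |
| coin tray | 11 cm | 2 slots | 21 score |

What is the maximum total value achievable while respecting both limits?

67 score

Feasible sets respecting both limits:
- amulet+blade+coin tray: length 28, insurance slots 10, value 67
- blade+coin tray: length 21, insurance slots 7, value 47
- amulet+blade: length 17, insurance slots 8, value 46
Best: 67 score.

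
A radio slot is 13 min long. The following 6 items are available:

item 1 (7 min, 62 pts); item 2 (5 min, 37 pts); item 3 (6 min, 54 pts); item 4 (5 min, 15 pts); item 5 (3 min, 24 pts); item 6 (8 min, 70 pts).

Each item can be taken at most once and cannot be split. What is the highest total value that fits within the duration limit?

Check high-value combinations within 13 min:
- item 1+item 3: duration 7+6=13, value 62+54=116
- item 2+item 6: duration 5+8=13, value 37+70=107
- item 1+item 2: duration 7+5=12, value 62+37=99
- item 5+item 6: duration 3+8=11, value 24+70=94
- item 2+item 3: duration 5+6=11, value 37+54=91
Best: 116 pts.

116 pts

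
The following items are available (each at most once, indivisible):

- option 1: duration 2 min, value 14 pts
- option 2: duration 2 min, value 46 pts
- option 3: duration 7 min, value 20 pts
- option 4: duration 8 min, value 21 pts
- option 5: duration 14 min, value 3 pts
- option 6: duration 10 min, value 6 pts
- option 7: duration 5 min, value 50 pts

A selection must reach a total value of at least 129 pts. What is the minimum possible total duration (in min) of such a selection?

16

Subsets with value ≥ 129, sorted by total duration:
- option 1+option 2+option 3+option 7: duration 16, value 130
- option 1+option 2+option 4+option 7: duration 17, value 131
- option 2+option 3+option 4+option 7: duration 22, value 137
Minimum duration: 16 min.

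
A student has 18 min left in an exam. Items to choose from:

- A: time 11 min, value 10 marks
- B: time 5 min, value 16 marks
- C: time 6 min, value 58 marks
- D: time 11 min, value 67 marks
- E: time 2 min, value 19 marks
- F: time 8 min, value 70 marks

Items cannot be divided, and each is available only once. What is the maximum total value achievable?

This is a 0/1 knapsack; check combinations near the capacity.
- C+E+F: time 6+2+8=16, value 58+19+70=147
- C+F: time 6+8=14, value 58+70=128
- C+D: time 6+11=17, value 58+67=125
- B+E+F: time 5+2+8=15, value 16+19+70=105
Best: 147 marks.

147 marks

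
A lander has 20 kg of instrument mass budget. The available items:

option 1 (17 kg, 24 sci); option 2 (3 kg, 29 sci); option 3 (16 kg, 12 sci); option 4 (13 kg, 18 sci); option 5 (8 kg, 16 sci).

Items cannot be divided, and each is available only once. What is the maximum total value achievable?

This is a 0/1 knapsack; check combinations near the capacity.
- option 1+option 2: mass 17+3=20, value 24+29=53
- option 2+option 4: mass 3+13=16, value 29+18=47
- option 2+option 5: mass 3+8=11, value 29+16=45
- option 2+option 3: mass 3+16=19, value 29+12=41
- option 2: mass 3, value 29
Best: 53 sci.

53 sci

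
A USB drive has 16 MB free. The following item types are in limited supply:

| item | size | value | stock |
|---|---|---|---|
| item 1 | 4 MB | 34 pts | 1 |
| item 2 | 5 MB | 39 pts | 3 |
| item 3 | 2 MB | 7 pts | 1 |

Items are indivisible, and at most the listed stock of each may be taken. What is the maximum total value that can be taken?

Top feasible selections:
- 1×item 1 + 2×item 2 + 1×item 3: size 16, value 119
- 3×item 2: size 15, value 117
- 1×item 1 + 2×item 2: size 14, value 112
- 2×item 2 + 1×item 3: size 12, value 85
Best: 119 pts.

119 pts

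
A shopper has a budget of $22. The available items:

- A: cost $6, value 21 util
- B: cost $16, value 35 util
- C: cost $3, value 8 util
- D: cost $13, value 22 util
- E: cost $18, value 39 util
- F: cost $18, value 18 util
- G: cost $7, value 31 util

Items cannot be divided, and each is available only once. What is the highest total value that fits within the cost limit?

Check high-value combinations within $22:
- A+C+G: cost 6+3+7=16, value 21+8+31=60
- A+B: cost 6+16=22, value 21+35=56
- D+G: cost 13+7=20, value 22+31=53
- A+G: cost 6+7=13, value 21+31=52
- A+C+D: cost 6+3+13=22, value 21+8+22=51
Best: 60 util.

60 util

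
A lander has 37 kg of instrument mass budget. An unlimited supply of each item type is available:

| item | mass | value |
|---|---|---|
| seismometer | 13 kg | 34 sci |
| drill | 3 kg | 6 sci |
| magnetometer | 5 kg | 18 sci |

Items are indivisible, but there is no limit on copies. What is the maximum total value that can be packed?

126 sci

Best value-per-unit is magnetometer at 18/5, and filling with it alone uses mass 7×5=35. No mix of the others beats 7×18 = 126.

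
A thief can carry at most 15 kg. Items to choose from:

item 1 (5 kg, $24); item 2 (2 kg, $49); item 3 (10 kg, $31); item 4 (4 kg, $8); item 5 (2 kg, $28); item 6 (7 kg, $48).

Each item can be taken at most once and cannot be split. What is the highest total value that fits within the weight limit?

$133

Check high-value combinations within 15 kg:
- item 2+item 4+item 5+item 6: weight 2+4+2+7=15, value 49+8+28+48=133
- item 2+item 5+item 6: weight 2+2+7=11, value 49+28+48=125
- item 1+item 2+item 6: weight 5+2+7=14, value 24+49+48=121
- item 1+item 2+item 4+item 5: weight 5+2+4+2=13, value 24+49+8+28=109
- item 2+item 3+item 5: weight 2+10+2=14, value 49+31+28=108
Best: $133.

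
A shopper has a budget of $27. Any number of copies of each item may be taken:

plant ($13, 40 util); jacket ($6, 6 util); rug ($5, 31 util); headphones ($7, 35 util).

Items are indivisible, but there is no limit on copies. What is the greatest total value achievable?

159 util

Best value-per-unit is rug at 31/5; filling with it alone gives 5×31 = 155.
Optimal mix: 4×rug + 1×headphones → cost 27, value 159.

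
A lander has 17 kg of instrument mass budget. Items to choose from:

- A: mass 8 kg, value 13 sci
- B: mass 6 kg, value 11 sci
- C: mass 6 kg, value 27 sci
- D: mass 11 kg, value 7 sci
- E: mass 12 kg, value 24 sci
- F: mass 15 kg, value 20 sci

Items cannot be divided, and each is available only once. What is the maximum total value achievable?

40 sci

Check high-value combinations within 17 kg:
- A+C: mass 8+6=14, value 13+27=40
- B+C: mass 6+6=12, value 11+27=38
- C+D: mass 6+11=17, value 27+7=34
Best: 40 sci.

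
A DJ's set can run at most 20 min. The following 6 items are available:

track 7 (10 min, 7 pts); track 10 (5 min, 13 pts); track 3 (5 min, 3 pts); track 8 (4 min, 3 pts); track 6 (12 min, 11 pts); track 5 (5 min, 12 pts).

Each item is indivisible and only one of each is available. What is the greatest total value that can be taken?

32 pts

This is a 0/1 knapsack; check combinations near the capacity.
- track 7+track 10+track 5: duration 10+5+5=20, value 7+13+12=32
- track 10+track 3+track 8+track 5: duration 5+5+4+5=19, value 13+3+3+12=31
- track 10+track 8+track 5: duration 5+4+5=14, value 13+3+12=28
Best: 32 pts.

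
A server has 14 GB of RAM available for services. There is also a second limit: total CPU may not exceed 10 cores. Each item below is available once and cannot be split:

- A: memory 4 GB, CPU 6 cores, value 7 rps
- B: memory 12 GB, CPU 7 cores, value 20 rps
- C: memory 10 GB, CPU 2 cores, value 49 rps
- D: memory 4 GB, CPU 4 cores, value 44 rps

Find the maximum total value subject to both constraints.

Feasible sets respecting both limits:
- C+D: memory 14, CPU 6, value 93
- A+C: memory 14, CPU 8, value 56
- A+D: memory 8, CPU 10, value 51
- C: memory 10, CPU 2, value 49
Best: 93 rps.

93 rps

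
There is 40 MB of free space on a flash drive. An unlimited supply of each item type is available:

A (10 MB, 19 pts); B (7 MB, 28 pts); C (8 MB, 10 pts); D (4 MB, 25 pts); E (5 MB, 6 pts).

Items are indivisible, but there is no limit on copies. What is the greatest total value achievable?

Best value-per-unit is D at 25/4, and filling with it alone uses size 10×4=40. No mix of the others beats 10×25 = 250.

250 pts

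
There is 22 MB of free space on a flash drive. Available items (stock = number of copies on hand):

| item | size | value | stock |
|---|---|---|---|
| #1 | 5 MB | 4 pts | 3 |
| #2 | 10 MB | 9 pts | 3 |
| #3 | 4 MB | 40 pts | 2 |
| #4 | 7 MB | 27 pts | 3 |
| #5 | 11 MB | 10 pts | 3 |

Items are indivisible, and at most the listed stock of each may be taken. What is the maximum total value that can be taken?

Best selections within size 22 and stock limits:
- 2×#3 + 2×#4: size 22, value 134
- 1×#1 + 2×#3 + 1×#4: size 20, value 111
- 2×#3 + 1×#4: size 15, value 107
Best: 134 pts.

134 pts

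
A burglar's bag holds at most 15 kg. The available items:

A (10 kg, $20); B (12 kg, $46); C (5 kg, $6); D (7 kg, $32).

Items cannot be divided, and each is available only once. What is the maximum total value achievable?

$46

Check high-value combinations within 15 kg:
- B: weight 12, value 46
- C+D: weight 5+7=12, value 6+32=38
- D: weight 7, value 32
- A+C: weight 10+5=15, value 20+6=26
- A: weight 10, value 20
Best: $46.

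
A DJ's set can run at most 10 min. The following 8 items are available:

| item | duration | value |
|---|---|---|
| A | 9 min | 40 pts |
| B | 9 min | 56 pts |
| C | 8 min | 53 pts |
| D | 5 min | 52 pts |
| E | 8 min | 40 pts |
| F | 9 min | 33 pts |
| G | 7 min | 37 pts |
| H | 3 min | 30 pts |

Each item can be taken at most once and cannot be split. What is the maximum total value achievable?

Check high-value combinations within 10 min:
- D+H: duration 5+3=8, value 52+30=82
- G+H: duration 7+3=10, value 37+30=67
- B: duration 9, value 56
- C: duration 8, value 53
Best: 82 pts.

82 pts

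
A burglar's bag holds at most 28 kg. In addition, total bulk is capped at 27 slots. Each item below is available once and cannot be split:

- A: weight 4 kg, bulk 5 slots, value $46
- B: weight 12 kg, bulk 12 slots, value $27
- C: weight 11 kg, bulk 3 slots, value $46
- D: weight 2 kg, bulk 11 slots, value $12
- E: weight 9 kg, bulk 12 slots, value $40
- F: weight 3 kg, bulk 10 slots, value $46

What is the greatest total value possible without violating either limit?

Feasible sets respecting both limits:
- A+C+F: weight 18, bulk 18, value 138
- A+C+E: weight 24, bulk 20, value 132
- A+E+F: weight 16, bulk 27, value 132
Best: $138.

$138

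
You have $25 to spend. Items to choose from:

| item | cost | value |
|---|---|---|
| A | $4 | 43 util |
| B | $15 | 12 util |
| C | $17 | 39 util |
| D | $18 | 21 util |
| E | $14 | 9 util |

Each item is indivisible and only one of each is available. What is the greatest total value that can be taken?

This is a 0/1 knapsack; check combinations near the capacity.
- A+C: cost 4+17=21, value 43+39=82
- A+D: cost 4+18=22, value 43+21=64
- A+B: cost 4+15=19, value 43+12=55
- A+E: cost 4+14=18, value 43+9=52
Best: 82 util.

82 util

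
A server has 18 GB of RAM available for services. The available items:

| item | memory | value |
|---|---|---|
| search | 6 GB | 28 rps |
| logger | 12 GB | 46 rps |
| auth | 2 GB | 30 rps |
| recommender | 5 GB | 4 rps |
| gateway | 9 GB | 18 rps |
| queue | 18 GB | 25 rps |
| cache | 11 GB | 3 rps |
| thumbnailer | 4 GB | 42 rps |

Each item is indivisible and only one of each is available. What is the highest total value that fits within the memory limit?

Check high-value combinations within 18 GB:
- logger+auth+thumbnailer: memory 12+2+4=18, value 46+30+42=118
- search+auth+recommender+thumbnailer: memory 6+2+5+4=17, value 28+30+4+42=104
- search+auth+thumbnailer: memory 6+2+4=12, value 28+30+42=100
- auth+gateway+thumbnailer: memory 2+9+4=15, value 30+18+42=90
- logger+thumbnailer: memory 12+4=16, value 46+42=88
Best: 118 rps.

118 rps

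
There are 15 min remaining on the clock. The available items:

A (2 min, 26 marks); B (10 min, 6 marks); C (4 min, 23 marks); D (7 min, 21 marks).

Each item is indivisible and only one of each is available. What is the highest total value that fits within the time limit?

Check high-value combinations within 15 min:
- A+C+D: time 2+4+7=13, value 26+23+21=70
- A+C: time 2+4=6, value 26+23=49
- A+D: time 2+7=9, value 26+21=47
- C+D: time 4+7=11, value 23+21=44
- A+B: time 2+10=12, value 26+6=32
Best: 70 marks.

70 marks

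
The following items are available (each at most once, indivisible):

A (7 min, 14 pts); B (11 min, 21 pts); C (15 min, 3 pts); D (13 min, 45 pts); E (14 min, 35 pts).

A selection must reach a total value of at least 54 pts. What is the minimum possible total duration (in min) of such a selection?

Subsets with value ≥ 54, sorted by total duration:
- A+D: duration 20, value 59
- B+D: duration 24, value 66
- B+E: duration 25, value 56
Minimum duration: 20 min.

20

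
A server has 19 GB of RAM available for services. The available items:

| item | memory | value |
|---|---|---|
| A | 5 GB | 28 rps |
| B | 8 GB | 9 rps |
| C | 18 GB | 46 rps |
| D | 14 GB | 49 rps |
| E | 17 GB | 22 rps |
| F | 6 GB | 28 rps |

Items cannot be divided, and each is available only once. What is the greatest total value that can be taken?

77 rps

Check high-value combinations within 19 GB:
- A+D: memory 5+14=19, value 28+49=77
- A+B+F: memory 5+8+6=19, value 28+9+28=65
- A+F: memory 5+6=11, value 28+28=56
Best: 77 rps.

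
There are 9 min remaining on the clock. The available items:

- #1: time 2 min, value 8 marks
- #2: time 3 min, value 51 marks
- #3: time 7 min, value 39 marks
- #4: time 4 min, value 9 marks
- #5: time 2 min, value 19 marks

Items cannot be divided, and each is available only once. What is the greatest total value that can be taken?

Check high-value combinations within 9 min:
- #2+#4+#5: time 3+4+2=9, value 51+9+19=79
- #1+#2+#5: time 2+3+2=7, value 8+51+19=78
- #2+#5: time 3+2=5, value 51+19=70
- #1+#2+#4: time 2+3+4=9, value 8+51+9=68
Best: 79 marks.

79 marks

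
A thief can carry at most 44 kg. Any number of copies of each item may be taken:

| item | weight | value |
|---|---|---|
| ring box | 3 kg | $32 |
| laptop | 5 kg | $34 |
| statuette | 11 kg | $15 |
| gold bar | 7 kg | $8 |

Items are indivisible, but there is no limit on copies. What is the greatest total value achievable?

$450

Best value-per-unit is ring box at 32/3; filling with it alone gives 14×32 = 448.
Optimal mix: 13×ring box + 1×laptop → weight 44, value 450.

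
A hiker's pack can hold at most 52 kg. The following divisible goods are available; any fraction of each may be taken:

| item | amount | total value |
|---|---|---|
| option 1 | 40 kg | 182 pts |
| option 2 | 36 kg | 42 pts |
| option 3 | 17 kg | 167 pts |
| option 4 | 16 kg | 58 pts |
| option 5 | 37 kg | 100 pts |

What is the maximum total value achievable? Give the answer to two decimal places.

Take in order of value per unit:
- option 3 (167/17 per unit): all 17 → value 167, running total 167.00
- option 1 (182/40 per unit): 35 of 40 → value 35×182/40 = 159.2500, running total 326.25
Total 326.25.

326.25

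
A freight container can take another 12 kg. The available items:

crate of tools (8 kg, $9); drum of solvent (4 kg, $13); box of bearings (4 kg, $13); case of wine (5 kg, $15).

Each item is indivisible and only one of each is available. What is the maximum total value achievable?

Check high-value combinations within 12 kg:
- drum of solvent+case of wine: weight 4+5=9, value 13+15=28
- box of bearings+case of wine: weight 4+5=9, value 13+15=28
- drum of solvent+box of bearings: weight 4+4=8, value 13+13=26
Best: $28.

$28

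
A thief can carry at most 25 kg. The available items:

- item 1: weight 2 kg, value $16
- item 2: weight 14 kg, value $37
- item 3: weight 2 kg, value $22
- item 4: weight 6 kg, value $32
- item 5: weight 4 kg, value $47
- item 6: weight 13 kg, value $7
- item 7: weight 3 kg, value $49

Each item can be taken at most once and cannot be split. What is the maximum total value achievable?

$171

Check high-value combinations within 25 kg:
- item 1+item 2+item 3+item 5+item 7: weight 2+14+2+4+3=25, value 16+37+22+47+49=171
- item 1+item 3+item 4+item 5+item 7: weight 2+2+6+4+3=17, value 16+22+32+47+49=166
- item 2+item 3+item 5+item 7: weight 14+2+4+3=23, value 37+22+47+49=155
- item 3+item 4+item 5+item 7: weight 2+6+4+3=15, value 22+32+47+49=150
Best: $171.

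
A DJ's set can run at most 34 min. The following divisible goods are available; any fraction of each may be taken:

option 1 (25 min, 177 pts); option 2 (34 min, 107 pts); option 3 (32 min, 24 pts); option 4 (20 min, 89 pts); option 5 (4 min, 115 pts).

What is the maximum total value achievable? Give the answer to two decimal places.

314.25

Take in order of value per unit:
- option 5 (115/4 per unit): all 4 → value 115, running total 115.00
- option 1 (177/25 per unit): all 25 → value 177, running total 292.00
- option 4 (89/20 per unit): 5 of 20 → value 5×89/20 = 22.2500, running total 314.25
Total 314.25.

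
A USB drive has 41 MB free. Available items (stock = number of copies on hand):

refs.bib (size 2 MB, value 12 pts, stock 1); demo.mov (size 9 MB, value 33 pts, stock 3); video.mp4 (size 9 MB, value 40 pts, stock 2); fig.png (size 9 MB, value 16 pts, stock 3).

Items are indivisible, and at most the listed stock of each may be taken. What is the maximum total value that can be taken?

158 pts

Best selections within size 41 and stock limits:
- 1×refs.bib + 2×demo.mov + 2×video.mp4: size 38, value 158
- 1×refs.bib + 3×demo.mov + 1×video.mp4: size 38, value 151
- 2×demo.mov + 2×video.mp4: size 36, value 146
- 1×refs.bib + 1×demo.mov + 2×video.mp4 + 1×fig.png: size 38, value 141
Best: 158 pts.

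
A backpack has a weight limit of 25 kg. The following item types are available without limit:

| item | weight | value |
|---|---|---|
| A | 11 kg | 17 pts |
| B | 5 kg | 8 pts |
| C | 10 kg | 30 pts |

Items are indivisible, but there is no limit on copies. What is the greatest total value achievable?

68 pts

Best value-per-unit is C at 30/10; filling with it alone gives 2×30 = 60.
Optimal mix: 1×B + 2×C → weight 25, value 68.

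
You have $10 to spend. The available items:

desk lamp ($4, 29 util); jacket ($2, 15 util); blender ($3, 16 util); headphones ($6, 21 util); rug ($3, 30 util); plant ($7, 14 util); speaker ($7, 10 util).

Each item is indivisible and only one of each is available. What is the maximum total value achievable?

75 util

Check high-value combinations within $10:
- desk lamp+blender+rug: cost 4+3+3=10, value 29+16+30=75
- desk lamp+jacket+rug: cost 4+2+3=9, value 29+15+30=74
- jacket+blender+rug: cost 2+3+3=8, value 15+16+30=61
- desk lamp+jacket+blender: cost 4+2+3=9, value 29+15+16=60
- desk lamp+rug: cost 4+3=7, value 29+30=59
Best: 75 util.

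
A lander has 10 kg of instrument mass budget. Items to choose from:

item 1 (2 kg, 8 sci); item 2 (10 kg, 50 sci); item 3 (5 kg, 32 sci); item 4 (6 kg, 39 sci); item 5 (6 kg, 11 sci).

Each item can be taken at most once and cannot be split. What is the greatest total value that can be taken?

Check high-value combinations within 10 kg:
- item 2: mass 10, value 50
- item 1+item 4: mass 2+6=8, value 8+39=47
- item 1+item 3: mass 2+5=7, value 8+32=40
- item 4: mass 6, value 39
- item 3: mass 5, value 32
Best: 50 sci.

50 sci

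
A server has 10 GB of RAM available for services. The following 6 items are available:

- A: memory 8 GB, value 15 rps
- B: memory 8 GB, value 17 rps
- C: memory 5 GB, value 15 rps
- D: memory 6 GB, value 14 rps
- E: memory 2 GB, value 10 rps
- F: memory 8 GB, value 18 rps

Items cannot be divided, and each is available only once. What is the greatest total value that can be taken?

28 rps

Check high-value combinations within 10 GB:
- E+F: memory 2+8=10, value 10+18=28
- B+E: memory 8+2=10, value 17+10=27
- C+E: memory 5+2=7, value 15+10=25
Best: 28 rps.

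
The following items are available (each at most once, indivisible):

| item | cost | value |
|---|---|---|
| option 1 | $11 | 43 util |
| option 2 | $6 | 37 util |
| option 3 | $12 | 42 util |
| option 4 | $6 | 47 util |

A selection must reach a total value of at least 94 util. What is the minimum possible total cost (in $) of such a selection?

Subsets with value ≥ 94, sorted by total cost:
- option 1+option 2+option 4: cost 23, value 127
- option 2+option 3+option 4: cost 24, value 126
- option 1+option 3+option 4: cost 29, value 132
Minimum cost: 23 $.

23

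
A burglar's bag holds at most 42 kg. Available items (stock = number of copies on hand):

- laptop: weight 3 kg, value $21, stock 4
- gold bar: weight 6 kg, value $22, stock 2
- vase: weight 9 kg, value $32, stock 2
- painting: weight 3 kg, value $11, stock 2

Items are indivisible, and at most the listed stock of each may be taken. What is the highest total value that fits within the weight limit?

$192

Top feasible selections:
- 4×laptop + 1×gold bar + 2×vase + 2×painting: weight 42, value 192
- 4×laptop + 2×gold bar + 2×vase: weight 42, value 192
Best: $192.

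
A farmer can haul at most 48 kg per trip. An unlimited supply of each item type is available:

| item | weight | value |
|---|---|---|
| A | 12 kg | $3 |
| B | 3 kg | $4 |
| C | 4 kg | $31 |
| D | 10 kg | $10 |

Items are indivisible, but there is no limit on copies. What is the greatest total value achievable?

Best value-per-unit is C at 31/4, and filling with it alone uses weight 12×4=48. No mix of the others beats 12×31 = 372.

$372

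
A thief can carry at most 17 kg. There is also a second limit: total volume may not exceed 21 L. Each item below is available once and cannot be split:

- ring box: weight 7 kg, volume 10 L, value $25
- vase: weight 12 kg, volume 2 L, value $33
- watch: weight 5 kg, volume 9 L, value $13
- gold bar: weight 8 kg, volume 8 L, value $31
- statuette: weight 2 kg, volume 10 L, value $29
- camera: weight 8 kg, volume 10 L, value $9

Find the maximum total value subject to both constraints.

$62

Feasible sets respecting both limits:
- vase+statuette: weight 14, volume 12, value 62
- gold bar+statuette: weight 10, volume 18, value 60
- ring box+gold bar: weight 15, volume 18, value 56
- ring box+statuette: weight 9, volume 20, value 54
Best: $62.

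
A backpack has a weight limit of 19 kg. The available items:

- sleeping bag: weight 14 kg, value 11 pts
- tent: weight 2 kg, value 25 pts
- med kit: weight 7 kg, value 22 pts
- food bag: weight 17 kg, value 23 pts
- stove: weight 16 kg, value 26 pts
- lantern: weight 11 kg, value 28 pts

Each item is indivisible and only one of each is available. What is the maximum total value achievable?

53 pts

This is a 0/1 knapsack; check combinations near the capacity.
- tent+lantern: weight 2+11=13, value 25+28=53
- tent+stove: weight 2+16=18, value 25+26=51
- med kit+lantern: weight 7+11=18, value 22+28=50
- tent+food bag: weight 2+17=19, value 25+23=48
- tent+med kit: weight 2+7=9, value 25+22=47
Best: 53 pts.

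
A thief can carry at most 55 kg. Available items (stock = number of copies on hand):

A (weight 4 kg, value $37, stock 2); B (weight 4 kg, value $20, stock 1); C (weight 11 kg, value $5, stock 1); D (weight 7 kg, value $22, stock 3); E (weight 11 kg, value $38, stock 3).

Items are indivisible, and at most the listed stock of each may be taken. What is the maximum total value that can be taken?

$236

Top feasible selections:
- 2×A + 1×B + 3×D + 2×E: weight 55, value 236
- 2×A + 2×D + 3×E: weight 55, value 232
- 2×A + 1×B + 1×D + 3×E: weight 52, value 230
Best: $236.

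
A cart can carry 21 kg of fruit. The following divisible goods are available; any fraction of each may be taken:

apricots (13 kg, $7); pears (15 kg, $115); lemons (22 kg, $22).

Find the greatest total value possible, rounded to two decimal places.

Take in order of value per unit:
- pears (115/15 per unit): all 15 → value 115, running total 115.00
- lemons (22/22 per unit): 6 of 22 → value 6×22/22 = 6.0000, running total 121.00
Total 121.00.

121.00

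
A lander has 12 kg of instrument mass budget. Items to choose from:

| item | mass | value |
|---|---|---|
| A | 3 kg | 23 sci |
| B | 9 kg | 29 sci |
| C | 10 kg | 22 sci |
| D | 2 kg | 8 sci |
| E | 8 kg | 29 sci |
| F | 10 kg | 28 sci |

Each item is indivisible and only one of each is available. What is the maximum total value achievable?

This is a 0/1 knapsack; check combinations near the capacity.
- A+E: mass 3+8=11, value 23+29=52
- A+B: mass 3+9=12, value 23+29=52
- D+E: mass 2+8=10, value 8+29=37
Best: 52 sci.

52 sci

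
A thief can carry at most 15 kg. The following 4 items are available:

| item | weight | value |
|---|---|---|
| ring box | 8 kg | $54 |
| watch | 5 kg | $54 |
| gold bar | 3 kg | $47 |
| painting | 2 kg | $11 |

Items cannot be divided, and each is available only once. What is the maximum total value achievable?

Check high-value combinations within 15 kg:
- ring box+watch+painting: weight 8+5+2=15, value 54+54+11=119
- watch+gold bar+painting: weight 5+3+2=10, value 54+47+11=112
- ring box+gold bar+painting: weight 8+3+2=13, value 54+47+11=112
Best: $119.

$119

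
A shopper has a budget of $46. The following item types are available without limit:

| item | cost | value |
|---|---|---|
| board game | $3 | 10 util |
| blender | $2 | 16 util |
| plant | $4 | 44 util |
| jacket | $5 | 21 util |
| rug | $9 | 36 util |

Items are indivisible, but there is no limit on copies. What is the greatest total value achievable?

500 util

Best value-per-unit is plant at 44/4; filling with it alone gives 11×44 = 484.
Optimal mix: 1×blender + 11×plant → cost 46, value 500.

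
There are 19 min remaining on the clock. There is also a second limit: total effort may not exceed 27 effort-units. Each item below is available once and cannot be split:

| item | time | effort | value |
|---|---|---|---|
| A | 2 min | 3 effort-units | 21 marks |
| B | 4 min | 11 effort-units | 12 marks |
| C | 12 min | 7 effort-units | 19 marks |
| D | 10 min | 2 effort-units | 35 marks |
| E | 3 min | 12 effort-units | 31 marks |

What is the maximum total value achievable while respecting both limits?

87 marks

Feasible sets respecting both limits:
- A+D+E: time 15, effort 17, value 87
- B+D+E: time 17, effort 25, value 78
- A+C+E: time 17, effort 22, value 71
Best: 87 marks.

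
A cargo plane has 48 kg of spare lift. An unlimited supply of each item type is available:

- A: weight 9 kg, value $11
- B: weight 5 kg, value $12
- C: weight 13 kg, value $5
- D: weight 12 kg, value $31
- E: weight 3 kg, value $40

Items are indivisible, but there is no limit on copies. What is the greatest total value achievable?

Best value-per-unit is E at 40/3, and filling with it alone uses weight 16×3=48. No mix of the others beats 16×40 = 640.

$640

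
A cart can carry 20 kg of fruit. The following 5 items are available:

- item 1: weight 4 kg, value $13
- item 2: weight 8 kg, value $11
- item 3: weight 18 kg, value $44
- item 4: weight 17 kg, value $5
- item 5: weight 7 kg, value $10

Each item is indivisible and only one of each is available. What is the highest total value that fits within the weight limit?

Check high-value combinations within 20 kg:
- item 3: weight 18, value 44
- item 1+item 2+item 5: weight 4+8+7=19, value 13+11+10=34
- item 1+item 2: weight 4+8=12, value 13+11=24
- item 1+item 5: weight 4+7=11, value 13+10=23
- item 2+item 5: weight 8+7=15, value 11+10=21
Best: $44.

$44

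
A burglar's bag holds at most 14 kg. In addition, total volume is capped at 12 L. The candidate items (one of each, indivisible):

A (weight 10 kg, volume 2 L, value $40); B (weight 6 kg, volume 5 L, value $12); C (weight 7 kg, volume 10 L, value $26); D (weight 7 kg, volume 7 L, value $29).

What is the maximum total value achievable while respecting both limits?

Feasible sets respecting both limits:
- B+D: weight 13, volume 12, value 41
- A: weight 10, volume 2, value 40
- D: weight 7, volume 7, value 29
- C: weight 7, volume 10, value 26
Best: $41.

$41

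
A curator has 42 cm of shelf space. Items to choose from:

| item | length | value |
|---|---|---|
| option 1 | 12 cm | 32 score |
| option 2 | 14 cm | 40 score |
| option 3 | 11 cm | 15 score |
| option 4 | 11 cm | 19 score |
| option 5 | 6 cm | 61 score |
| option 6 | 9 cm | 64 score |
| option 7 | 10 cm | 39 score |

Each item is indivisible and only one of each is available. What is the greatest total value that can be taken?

Check high-value combinations within 42 cm:
- option 2+option 5+option 6+option 7: length 14+6+9+10=39, value 40+61+64+39=204
- option 1+option 2+option 5+option 6: length 12+14+6+9=41, value 32+40+61+64=197
- option 1+option 5+option 6+option 7: length 12+6+9+10=37, value 32+61+64+39=196
Best: 204 score.

204 score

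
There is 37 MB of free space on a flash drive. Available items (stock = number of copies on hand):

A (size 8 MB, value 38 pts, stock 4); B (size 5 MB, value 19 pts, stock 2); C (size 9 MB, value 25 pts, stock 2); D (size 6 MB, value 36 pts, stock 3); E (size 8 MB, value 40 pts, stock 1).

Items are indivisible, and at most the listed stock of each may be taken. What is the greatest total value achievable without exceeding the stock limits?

188 pts

Best selections within size 37 and stock limits:
- 2×A + 2×D + 1×E: size 36, value 188
- 1×A + 3×D + 1×E: size 34, value 186
Best: 188 pts.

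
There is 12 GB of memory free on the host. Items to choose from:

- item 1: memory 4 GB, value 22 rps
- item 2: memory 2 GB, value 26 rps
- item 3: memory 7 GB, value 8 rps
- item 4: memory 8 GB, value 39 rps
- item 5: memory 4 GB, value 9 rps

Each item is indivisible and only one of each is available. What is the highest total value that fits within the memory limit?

65 rps

Check high-value combinations within 12 GB:
- item 2+item 4: memory 2+8=10, value 26+39=65
- item 1+item 4: memory 4+8=12, value 22+39=61
- item 1+item 2+item 5: memory 4+2+4=10, value 22+26+9=57
- item 1+item 2: memory 4+2=6, value 22+26=48
- item 4+item 5: memory 8+4=12, value 39+9=48
Best: 65 rps.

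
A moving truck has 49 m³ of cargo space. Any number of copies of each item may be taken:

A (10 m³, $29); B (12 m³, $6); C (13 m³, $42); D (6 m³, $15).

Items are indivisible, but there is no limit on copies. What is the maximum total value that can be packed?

Best value-per-unit is C at 42/13; filling with it alone gives 3×42 = 126.
Optimal mix: 1×A + 3×C → volume 49, value 155.

$155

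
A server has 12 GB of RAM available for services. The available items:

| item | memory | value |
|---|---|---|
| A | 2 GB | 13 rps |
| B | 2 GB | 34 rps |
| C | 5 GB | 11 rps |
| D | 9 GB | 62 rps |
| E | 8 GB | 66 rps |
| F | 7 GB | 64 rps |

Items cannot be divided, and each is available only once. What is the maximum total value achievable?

Check high-value combinations within 12 GB:
- A+B+E: memory 2+2+8=12, value 13+34+66=113
- A+B+F: memory 2+2+7=11, value 13+34+64=111
- B+E: memory 2+8=10, value 34+66=100
- B+F: memory 2+7=9, value 34+64=98
- B+D: memory 2+9=11, value 34+62=96
Best: 113 rps.

113 rps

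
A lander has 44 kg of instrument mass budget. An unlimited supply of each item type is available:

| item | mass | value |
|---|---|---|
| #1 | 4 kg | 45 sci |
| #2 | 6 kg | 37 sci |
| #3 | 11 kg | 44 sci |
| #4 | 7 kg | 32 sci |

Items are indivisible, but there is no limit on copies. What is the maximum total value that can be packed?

Best value-per-unit is #1 at 45/4, and filling with it alone uses mass 11×4=44. No mix of the others beats 11×45 = 495.

495 sci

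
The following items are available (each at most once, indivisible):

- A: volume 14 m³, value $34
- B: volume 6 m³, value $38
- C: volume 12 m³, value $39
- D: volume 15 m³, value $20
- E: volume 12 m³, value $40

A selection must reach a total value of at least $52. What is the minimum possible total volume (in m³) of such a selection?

Subsets with value ≥ 52, sorted by total volume:
- B+E: volume 18, value 78
- B+C: volume 18, value 77
- A+B: volume 20, value 72
- B+D: volume 21, value 58
Minimum volume: 18 m³.

18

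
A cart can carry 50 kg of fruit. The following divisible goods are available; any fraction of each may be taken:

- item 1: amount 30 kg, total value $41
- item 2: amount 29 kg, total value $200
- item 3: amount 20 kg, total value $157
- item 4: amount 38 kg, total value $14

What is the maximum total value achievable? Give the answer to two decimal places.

Take in order of value per unit:
- item 3 (157/20 per unit): all 20 → value 157, running total 157.00
- item 2 (200/29 per unit): all 29 → value 200, running total 357.00
- item 1 (41/30 per unit): 1 of 30 → value 1×41/30 = 1.3667, running total 358.37
Total 358.37.

358.37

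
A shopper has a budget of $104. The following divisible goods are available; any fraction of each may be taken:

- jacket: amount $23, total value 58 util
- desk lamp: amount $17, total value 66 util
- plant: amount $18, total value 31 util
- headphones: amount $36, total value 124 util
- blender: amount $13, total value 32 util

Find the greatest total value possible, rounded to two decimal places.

305.83

Take in order of value per unit:
- desk lamp (66/17 per unit): all 17 → value 66, running total 66.00
- headphones (124/36 per unit): all 36 → value 124, running total 190.00
- jacket (58/23 per unit): all 23 → value 58, running total 248.00
- blender (32/13 per unit): all 13 → value 32, running total 280.00
- plant (31/18 per unit): 15 of 18 → value 15×31/18 = 25.8333, running total 305.83
Total 305.83.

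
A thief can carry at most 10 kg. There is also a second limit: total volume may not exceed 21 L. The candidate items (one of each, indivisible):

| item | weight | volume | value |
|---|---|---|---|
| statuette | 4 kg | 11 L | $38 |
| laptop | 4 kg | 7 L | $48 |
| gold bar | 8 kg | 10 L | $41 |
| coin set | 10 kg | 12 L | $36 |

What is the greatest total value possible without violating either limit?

Feasible sets respecting both limits:
- statuette+laptop: weight 8, volume 18, value 86
- laptop: weight 4, volume 7, value 48
- gold bar: weight 8, volume 10, value 41
- statuette: weight 4, volume 11, value 38
Best: $86.

$86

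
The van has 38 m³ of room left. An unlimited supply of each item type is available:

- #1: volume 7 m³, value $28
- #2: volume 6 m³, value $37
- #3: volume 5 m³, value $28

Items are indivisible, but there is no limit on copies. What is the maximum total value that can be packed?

$223

Best value-per-unit is #2 at 37/6; filling with it alone gives 6×37 = 222.
Optimal mix: 3×#2 + 4×#3 → volume 38, value 223.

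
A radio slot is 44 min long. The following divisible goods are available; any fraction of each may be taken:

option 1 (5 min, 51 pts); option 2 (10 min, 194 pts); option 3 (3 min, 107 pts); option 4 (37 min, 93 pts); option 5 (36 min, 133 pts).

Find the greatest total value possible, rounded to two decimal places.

448.06

Take in order of value per unit:
- option 3 (107/3 per unit): all 3 → value 107, running total 107.00
- option 2 (194/10 per unit): all 10 → value 194, running total 301.00
- option 1 (51/5 per unit): all 5 → value 51, running total 352.00
- option 5 (133/36 per unit): 26 of 36 → value 26×133/36 = 96.0556, running total 448.06
Total 448.06.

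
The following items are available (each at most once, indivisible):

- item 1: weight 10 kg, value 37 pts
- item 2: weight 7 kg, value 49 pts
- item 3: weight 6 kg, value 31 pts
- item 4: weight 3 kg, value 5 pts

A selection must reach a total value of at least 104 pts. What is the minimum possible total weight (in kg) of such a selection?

Subsets with value ≥ 104, sorted by total weight:
- item 1+item 2+item 3: weight 23, value 117
- item 1+item 2+item 3+item 4: weight 26, value 122
Minimum weight: 23 kg.

23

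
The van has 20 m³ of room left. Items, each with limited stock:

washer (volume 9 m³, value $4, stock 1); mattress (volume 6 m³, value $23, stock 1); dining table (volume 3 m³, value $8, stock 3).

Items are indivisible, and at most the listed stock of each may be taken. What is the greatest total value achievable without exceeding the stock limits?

$47

Best selections within volume 20 and stock limits:
- 1×mattress + 3×dining table: volume 15, value 47
- 1×mattress + 2×dining table: volume 12, value 39
Best: $47.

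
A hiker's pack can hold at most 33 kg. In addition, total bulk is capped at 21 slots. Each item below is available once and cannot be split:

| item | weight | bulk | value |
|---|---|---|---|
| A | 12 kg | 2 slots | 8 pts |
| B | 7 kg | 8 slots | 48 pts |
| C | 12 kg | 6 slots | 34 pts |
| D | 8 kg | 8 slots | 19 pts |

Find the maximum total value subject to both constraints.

90 pts

Feasible sets respecting both limits:
- A+B+C: weight 31, bulk 16, value 90
- B+C: weight 19, bulk 14, value 82
- A+B+D: weight 27, bulk 18, value 75
- B+D: weight 15, bulk 16, value 67
Best: 90 pts.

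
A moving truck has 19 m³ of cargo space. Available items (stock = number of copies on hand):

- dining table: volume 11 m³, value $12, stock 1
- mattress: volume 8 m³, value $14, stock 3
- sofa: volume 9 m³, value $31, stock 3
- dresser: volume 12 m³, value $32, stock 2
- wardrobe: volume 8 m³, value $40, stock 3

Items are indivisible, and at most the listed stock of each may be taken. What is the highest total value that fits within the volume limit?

Top feasible selections:
- 2×wardrobe: volume 16, value 80
- 1×sofa + 1×wardrobe: volume 17, value 71
- 2×sofa: volume 18, value 62
- 1×mattress + 1×wardrobe: volume 16, value 54
Best: $80.

$80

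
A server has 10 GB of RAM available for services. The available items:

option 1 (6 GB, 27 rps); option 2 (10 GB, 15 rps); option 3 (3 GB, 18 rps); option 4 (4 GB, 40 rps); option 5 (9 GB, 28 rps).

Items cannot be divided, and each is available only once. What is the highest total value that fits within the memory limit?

67 rps

This is a 0/1 knapsack; check combinations near the capacity.
- option 1+option 4: memory 6+4=10, value 27+40=67
- option 3+option 4: memory 3+4=7, value 18+40=58
- option 1+option 3: memory 6+3=9, value 27+18=45
- option 4: memory 4, value 40
- option 5: memory 9, value 28
Best: 67 rps.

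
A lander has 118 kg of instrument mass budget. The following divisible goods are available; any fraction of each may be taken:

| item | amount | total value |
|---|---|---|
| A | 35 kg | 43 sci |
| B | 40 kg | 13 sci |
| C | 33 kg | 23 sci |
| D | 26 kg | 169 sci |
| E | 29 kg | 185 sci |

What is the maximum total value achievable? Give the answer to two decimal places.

Take in order of value per unit:
- D (169/26 per unit): all 26 → value 169, running total 169.00
- E (185/29 per unit): all 29 → value 185, running total 354.00
- A (43/35 per unit): all 35 → value 43, running total 397.00
- C (23/33 per unit): 28 of 33 → value 28×23/33 = 19.5152, running total 416.52
Total 416.52.

416.52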